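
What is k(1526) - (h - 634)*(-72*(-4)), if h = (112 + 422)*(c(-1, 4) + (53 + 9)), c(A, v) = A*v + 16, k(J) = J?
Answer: -11196490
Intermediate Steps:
c(A, v) = 16 + A*v
h = 39516 (h = (112 + 422)*((16 - 1*4) + (53 + 9)) = 534*((16 - 4) + 62) = 534*(12 + 62) = 534*74 = 39516)
k(1526) - (h - 634)*(-72*(-4)) = 1526 - (39516 - 634)*(-72*(-4)) = 1526 - 38882*288 = 1526 - 1*11198016 = 1526 - 11198016 = -11196490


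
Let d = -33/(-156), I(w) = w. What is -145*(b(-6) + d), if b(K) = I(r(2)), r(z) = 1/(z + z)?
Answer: -870/13 ≈ -66.923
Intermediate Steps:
r(z) = 1/(2*z)
d = 11/52 (d = -33*(-1/156) = 11/52 ≈ 0.21154)
b(K) = ¼ (b(K) = (½)/2 = (½)*(½) = ¼)
-145*(b(-6) + d) = -145*(¼ + 11/52) = -145*6/13 = -870/13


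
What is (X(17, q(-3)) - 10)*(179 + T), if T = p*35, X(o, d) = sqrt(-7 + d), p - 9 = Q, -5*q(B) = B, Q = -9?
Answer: -1790 + 716*I*sqrt(10)/5 ≈ -1790.0 + 452.84*I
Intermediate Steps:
q(B) = -B/5
p = 0 (p = 9 - 9 = 0)
T = 0 (T = 0*35 = 0)
(X(17, q(-3)) - 10)*(179 + T) = (sqrt(-7 - 1/5*(-3)) - 10)*(179 + 0) = (sqrt(-7 + 3/5) - 10)*179 = (sqrt(-32/5) - 10)*179 = (4*I*sqrt(10)/5 - 10)*179 = (-10 + 4*I*sqrt(10)/5)*179 = -1790 + 716*I*sqrt(10)/5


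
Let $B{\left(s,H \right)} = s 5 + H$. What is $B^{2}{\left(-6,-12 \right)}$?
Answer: $1764$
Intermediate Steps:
$B{\left(s,H \right)} = H + 5 s$ ($B{\left(s,H \right)} = 5 s + H = H + 5 s$)
$B^{2}{\left(-6,-12 \right)} = \left(-12 + 5 \left(-6\right)\right)^{2} = \left(-12 - 30\right)^{2} = \left(-42\right)^{2} = 1764$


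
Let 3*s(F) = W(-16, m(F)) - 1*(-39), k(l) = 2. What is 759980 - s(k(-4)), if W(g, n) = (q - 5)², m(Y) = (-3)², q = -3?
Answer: 2279837/3 ≈ 7.5995e+5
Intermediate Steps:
m(Y) = 9
W(g, n) = 64 (W(g, n) = (-3 - 5)² = (-8)² = 64)
s(F) = 103/3 (s(F) = (64 - 1*(-39))/3 = (64 + 39)/3 = (⅓)*103 = 103/3)
759980 - s(k(-4)) = 759980 - 1*103/3 = 759980 - 103/3 = 2279837/3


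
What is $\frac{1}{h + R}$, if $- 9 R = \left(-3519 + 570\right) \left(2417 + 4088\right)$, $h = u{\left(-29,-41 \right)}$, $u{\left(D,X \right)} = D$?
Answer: $\frac{3}{6394328} \approx 4.6917 \cdot 10^{-7}$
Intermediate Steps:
$h = -29$
$R = \frac{6394415}{3}$ ($R = - \frac{\left(-3519 + 570\right) \left(2417 + 4088\right)}{9} = - \frac{\left(-2949\right) 6505}{9} = \left(- \frac{1}{9}\right) \left(-19183245\right) = \frac{6394415}{3} \approx 2.1315 \cdot 10^{6}$)
$\frac{1}{h + R} = \frac{1}{-29 + \frac{6394415}{3}} = \frac{1}{\frac{6394328}{3}} = \frac{3}{6394328}$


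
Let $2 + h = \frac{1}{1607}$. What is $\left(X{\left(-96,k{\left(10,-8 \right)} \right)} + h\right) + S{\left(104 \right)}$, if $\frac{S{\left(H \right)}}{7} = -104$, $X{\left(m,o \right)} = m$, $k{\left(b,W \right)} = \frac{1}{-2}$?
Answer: $- \frac{1327381}{1607} \approx -826.0$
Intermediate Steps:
$k{\left(b,W \right)} = - \frac{1}{2}$
$S{\left(H \right)} = -728$ ($S{\left(H \right)} = 7 \left(-104\right) = -728$)
$h = - \frac{3213}{1607}$ ($h = -2 + \frac{1}{1607} = - \frac{3213}{1607} \approx -1.9994$)
$\left(X{\left(-96,k{\left(10,-8 \right)} \right)} + h\right) + S{\left(104 \right)} = \left(-96 - \frac{3213}{1607}\right) - 728 = - \frac{157485}{1607} - 728 = - \frac{1327381}{1607}$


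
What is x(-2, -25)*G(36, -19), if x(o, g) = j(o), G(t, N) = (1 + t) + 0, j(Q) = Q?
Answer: -74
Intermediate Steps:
G(t, N) = 1 + t
x(o, g) = o
x(-2, -25)*G(36, -19) = -2*(1 + 36) = -2*37 = -74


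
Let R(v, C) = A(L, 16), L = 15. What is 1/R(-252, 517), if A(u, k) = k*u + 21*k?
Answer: 1/576 ≈ 0.0017361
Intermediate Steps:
A(u, k) = 21*k + k*u
R(v, C) = 576 (R(v, C) = 16*(21 + 15) = 16*36 = 576)
1/R(-252, 517) = 1/576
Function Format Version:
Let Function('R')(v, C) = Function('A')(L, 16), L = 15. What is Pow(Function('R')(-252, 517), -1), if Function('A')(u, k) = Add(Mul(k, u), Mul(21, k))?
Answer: Rational(1, 576) ≈ 0.0017361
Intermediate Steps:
Function('A')(u, k) = Add(Mul(21, k), Mul(k, u))
Function('R')(v, C) = 576 (Function('R')(v, C) = Mul(16, Add(21, 15)) = Mul(16, 36) = 576)
Pow(Function('R')(-252, 517), -1) = Pow(576, -1) = Rational(1, 576)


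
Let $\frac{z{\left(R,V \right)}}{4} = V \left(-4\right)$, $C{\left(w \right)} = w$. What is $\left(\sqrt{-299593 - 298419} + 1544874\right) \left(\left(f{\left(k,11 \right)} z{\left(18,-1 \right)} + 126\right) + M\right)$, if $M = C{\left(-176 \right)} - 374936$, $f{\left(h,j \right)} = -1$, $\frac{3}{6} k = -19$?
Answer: $-579330839748 - 750004 i \sqrt{149503} \approx -5.7933 \cdot 10^{11} - 2.8999 \cdot 10^{8} i$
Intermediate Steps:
$k = -38$ ($k = 2 \left(-19\right) = -38$)
$z{\left(R,V \right)} = - 16 V$ ($z{\left(R,V \right)} = 4 V \left(-4\right) = 4 \left(- 4 V\right) = - 16 V$)
$M = -375112$ ($M = -176 - 374936 = -375112$)
$\left(\sqrt{-299593 - 298419} + 1544874\right) \left(\left(f{\left(k,11 \right)} z{\left(18,-1 \right)} + 126\right) + M\right) = \left(\sqrt{-299593 - 298419} + 1544874\right) \left(\left(- \left(-16\right) \left(-1\right) + 126\right) - 375112\right) = \left(\sqrt{-598012} + 1544874\right) \left(\left(\left(-1\right) 16 + 126\right) - 375112\right) = \left(2 i \sqrt{149503} + 1544874\right) \left(\left(-16 + 126\right) - 375112\right) = \left(1544874 + 2 i \sqrt{149503}\right) \left(110 - 375112\right) = \left(1544874 + 2 i \sqrt{149503}\right) \left(-375002\right) = -579330839748 - 750004 i \sqrt{149503}$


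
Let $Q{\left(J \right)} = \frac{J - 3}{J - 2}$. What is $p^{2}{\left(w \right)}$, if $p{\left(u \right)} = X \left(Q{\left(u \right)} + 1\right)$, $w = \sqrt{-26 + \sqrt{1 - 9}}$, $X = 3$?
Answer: $\frac{9 \left(5 - 2 \sqrt{2} \sqrt{-13 + i \sqrt{2}}\right)^{2}}{\left(2 - \sqrt{2} \sqrt{-13 + i \sqrt{2}}\right)^{2}} \approx 37.889 + 6.5169 i$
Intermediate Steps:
$Q{\left(J \right)} = \frac{-3 + J}{-2 + J}$
$w = \sqrt{-26 + 2 i \sqrt{2}}$ ($w = \sqrt{-26 + \sqrt{-8}} = \sqrt{-26 + 2 i \sqrt{2}} \approx 0.27694 + 5.1065 i$)
$p{\left(u \right)} = 3 + \frac{3 \left(-3 + u\right)}{-2 + u}$ ($p{\left(u \right)} = 3 \left(\frac{-3 + u}{-2 + u} + 1\right) = 3 \left(1 + \frac{-3 + u}{-2 + u}\right) = 3 + \frac{3 \left(-3 + u\right)}{-2 + u}$)
$p^{2}{\left(w \right)} = \left(\frac{3 \left(-5 + 2 \sqrt{-26 + 2 i \sqrt{2}}\right)}{-2 + \sqrt{-26 + 2 i \sqrt{2}}}\right)^{2} = \frac{9 \left(-5 + 2 \sqrt{-26 + 2 i \sqrt{2}}\right)^{2}}{\left(-2 + \sqrt{-26 + 2 i \sqrt{2}}\right)^{2}}$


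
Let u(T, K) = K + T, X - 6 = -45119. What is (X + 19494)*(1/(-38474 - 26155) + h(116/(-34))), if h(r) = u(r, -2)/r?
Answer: -76162853195/1874241 ≈ -40637.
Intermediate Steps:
X = -45113 (X = 6 - 45119 = -45113)
h(r) = (-2 + r)/r
(X + 19494)*(1/(-38474 - 26155) + h(116/(-34))) = (-45113 + 19494)*(1/(-38474 - 26155) + (-2 + 116/(-34))/((116/(-34)))) = -25619*(1/(-64629) + (-2 + 116*(-1/34))/((116*(-1/34)))) = -25619*(-1/64629 + (-2 - 58/17)/(-58/17)) = -25619*(-1/64629 - 17/58*(-92/17)) = -25619*(-1/64629 + 46/29) = -25619*2972905/1874241 = -76162853195/1874241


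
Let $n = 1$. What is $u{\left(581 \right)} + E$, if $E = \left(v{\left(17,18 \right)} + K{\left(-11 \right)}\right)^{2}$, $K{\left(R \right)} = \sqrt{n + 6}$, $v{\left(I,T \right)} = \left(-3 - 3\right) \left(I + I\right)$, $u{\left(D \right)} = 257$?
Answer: $41880 - 408 \sqrt{7} \approx 40801.0$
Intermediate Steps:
$v{\left(I,T \right)} = - 12 I$ ($v{\left(I,T \right)} = - 6 \cdot 2 I = - 12 I$)
$K{\left(R \right)} = \sqrt{7}$ ($K{\left(R \right)} = \sqrt{1 + 6} = \sqrt{7}$)
$E = \left(-204 + \sqrt{7}\right)^{2}$ ($E = \left(\left(-12\right) 17 + \sqrt{7}\right)^{2} = \left(-204 + \sqrt{7}\right)^{2} \approx 40544.0$)
$u{\left(581 \right)} + E = 257 + \left(204 - \sqrt{7}\right)^{2}$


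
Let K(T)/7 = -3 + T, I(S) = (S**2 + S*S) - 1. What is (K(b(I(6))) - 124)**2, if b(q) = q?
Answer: 123904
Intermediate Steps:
I(S) = -1 + 2*S**2 (I(S) = (S**2 + S**2) - 1 = 2*S**2 - 1 = -1 + 2*S**2)
K(T) = -21 + 7*T (K(T) = 7*(-3 + T) = -21 + 7*T)
(K(b(I(6))) - 124)**2 = ((-21 + 7*(-1 + 2*6**2)) - 124)**2 = ((-21 + 7*(-1 + 2*36)) - 124)**2 = ((-21 + 7*(-1 + 72)) - 124)**2 = ((-21 + 7*71) - 124)**2 = ((-21 + 497) - 124)**2 = (476 - 124)**2 = 352**2 = 123904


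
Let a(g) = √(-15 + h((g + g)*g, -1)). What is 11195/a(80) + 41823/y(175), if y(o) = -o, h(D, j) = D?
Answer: -41823/175 + 2239*√12785/2557 ≈ -139.98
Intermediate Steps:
a(g) = √(-15 + 2*g²) (a(g) = √(-15 + (g + g)*g) = √(-15 + (2*g)*g) = √(-15 + 2*g²))
11195/a(80) + 41823/y(175) = 11195/(√(-15 + 2*80²)) + 41823/((-1*175)) = 11195/(√(-15 + 2*6400)) + 41823/(-175) = 11195/(√(-15 + 12800)) + 41823*(-1/175) = 11195/(√12785) - 41823/175 = 11195*(√12785/12785) - 41823/175 = 2239*√12785/2557 - 41823/175 = -41823/175 + 2239*√12785/2557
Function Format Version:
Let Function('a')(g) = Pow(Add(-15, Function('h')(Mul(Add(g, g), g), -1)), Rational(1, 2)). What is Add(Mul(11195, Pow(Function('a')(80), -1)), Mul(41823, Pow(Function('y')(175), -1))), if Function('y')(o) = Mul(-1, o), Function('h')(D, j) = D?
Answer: Add(Rational(-41823, 175), Mul(Rational(2239, 2557), Pow(12785, Rational(1, 2)))) ≈ -139.98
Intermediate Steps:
Function('a')(g) = Pow(Add(-15, Mul(2, Pow(g, 2))), Rational(1, 2)) (Function('a')(g) = Pow(Add(-15, Mul(Add(g, g), g)), Rational(1, 2)) = Pow(Add(-15, Mul(Mul(2, g), g)), Rational(1, 2)) = Pow(Add(-15, Mul(2, Pow(g, 2))), Rational(1, 2)))
Add(Mul(11195, Pow(Function('a')(80), -1)), Mul(41823, Pow(Function('y')(175), -1))) = Add(Mul(11195, Pow(Pow(Add(-15, Mul(2, Pow(80, 2))), Rational(1, 2)), -1)), Mul(41823, Pow(Mul(-1, 175), -1))) = Add(Mul(11195, Pow(Pow(Add(-15, Mul(2, 6400)), Rational(1, 2)), -1)), Mul(41823, Pow(-175, -1))) = Add(Mul(11195, Pow(Pow(Add(-15, 12800), Rational(1, 2)), -1)), Mul(41823, Rational(-1, 175))) = Add(Mul(11195, Pow(Pow(12785, Rational(1, 2)), -1)), Rational(-41823, 175)) = Add(Mul(11195, Mul(Rational(1, 12785), Pow(12785, Rational(1, 2)))), Rational(-41823, 175)) = Add(Mul(Rational(2239, 2557), Pow(12785, Rational(1, 2))), Rational(-41823, 175)) = Add(Rational(-41823, 175), Mul(Rational(2239, 2557), Pow(12785, Rational(1, 2))))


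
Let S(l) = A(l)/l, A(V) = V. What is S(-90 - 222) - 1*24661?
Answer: -24660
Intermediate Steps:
S(l) = 1 (S(l) = l/l = 1)
S(-90 - 222) - 1*24661 = 1 - 1*24661 = 1 - 24661 = -24660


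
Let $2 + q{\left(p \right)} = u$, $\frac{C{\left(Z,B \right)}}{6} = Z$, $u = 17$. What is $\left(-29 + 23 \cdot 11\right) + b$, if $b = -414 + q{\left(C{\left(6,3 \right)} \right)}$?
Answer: $-175$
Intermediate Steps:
$C{\left(Z,B \right)} = 6 Z$
$q{\left(p \right)} = 15$ ($q{\left(p \right)} = -2 + 17 = 15$)
$b = -399$ ($b = -414 + 15 = -399$)
$\left(-29 + 23 \cdot 11\right) + b = \left(-29 + 23 \cdot 11\right) - 399 = \left(-29 + 253\right) - 399 = 224 - 399 = -175$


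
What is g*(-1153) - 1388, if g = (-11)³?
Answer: 1533255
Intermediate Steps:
g = -1331
g*(-1153) - 1388 = -1331*(-1153) - 1388 = 1534643 - 1388 = 1533255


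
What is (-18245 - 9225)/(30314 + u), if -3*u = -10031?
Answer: -82410/100973 ≈ -0.81616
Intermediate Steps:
u = 10031/3 (u = -⅓*(-10031) = 10031/3 ≈ 3343.7)
(-18245 - 9225)/(30314 + u) = (-18245 - 9225)/(30314 + 10031/3) = -27470/100973/3 = -27470*3/100973 = -82410/100973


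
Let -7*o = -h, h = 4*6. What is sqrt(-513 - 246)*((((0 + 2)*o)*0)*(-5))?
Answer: 0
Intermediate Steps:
h = 24
o = 24/7 (o = -(-1)*24/7 = -1/7*(-24) = 24/7 ≈ 3.4286)
sqrt(-513 - 246)*((((0 + 2)*o)*0)*(-5)) = sqrt(-513 - 246)*((((0 + 2)*(24/7))*0)*(-5)) = sqrt(-759)*(((2*(24/7))*0)*(-5)) = (I*sqrt(759))*(((48/7)*0)*(-5)) = (I*sqrt(759))*(0*(-5)) = (I*sqrt(759))*0 = 0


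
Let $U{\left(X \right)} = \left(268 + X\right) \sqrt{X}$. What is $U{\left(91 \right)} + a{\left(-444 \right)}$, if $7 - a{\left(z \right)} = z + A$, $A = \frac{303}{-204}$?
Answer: $\frac{30769}{68} + 359 \sqrt{91} \approx 3877.1$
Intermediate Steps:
$U{\left(X \right)} = \sqrt{X} \left(268 + X\right)$
$A = - \frac{101}{68}$ ($A = 303 \left(- \frac{1}{204}\right) = - \frac{101}{68} \approx -1.4853$)
$a{\left(z \right)} = \frac{577}{68} - z$ ($a{\left(z \right)} = 7 - \left(z - \frac{101}{68}\right) = 7 - \left(- \frac{101}{68} + z\right) = \frac{577}{68} - z$)
$U{\left(91 \right)} + a{\left(-444 \right)} = \sqrt{91} \left(268 + 91\right) + \left(\frac{577}{68} - -444\right) = \sqrt{91} \cdot 359 + \left(\frac{577}{68} + 444\right) = 359 \sqrt{91} + \frac{30769}{68} = \frac{30769}{68} + 359 \sqrt{91}$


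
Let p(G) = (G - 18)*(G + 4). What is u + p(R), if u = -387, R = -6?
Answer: -339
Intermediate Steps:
p(G) = (-18 + G)*(4 + G)
u + p(R) = -387 + (-72 + (-6)² - 14*(-6)) = -387 + (-72 + 36 + 84) = -387 + 48 = -339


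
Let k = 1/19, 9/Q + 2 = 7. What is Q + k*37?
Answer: 356/95 ≈ 3.7474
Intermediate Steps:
Q = 9/5 (Q = 9/(-2 + 7) = 9/5 ≈ 1.8000)
k = 1/19 ≈ 0.052632
Q + k*37 = 9/5 + (1/19)*37 = 9/5 + 37/19 = 356/95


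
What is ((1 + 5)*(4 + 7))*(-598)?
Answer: -39468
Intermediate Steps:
((1 + 5)*(4 + 7))*(-598) = (6*11)*(-598) = 66*(-598) = -39468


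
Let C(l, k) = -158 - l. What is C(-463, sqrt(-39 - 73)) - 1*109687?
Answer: -109382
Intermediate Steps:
C(-463, sqrt(-39 - 73)) - 1*109687 = (-158 - 1*(-463)) - 1*109687 = (-158 + 463) - 109687 = 305 - 109687 = -109382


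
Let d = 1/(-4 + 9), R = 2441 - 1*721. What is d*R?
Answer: 344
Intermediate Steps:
R = 1720 (R = 2441 - 721 = 1720)
d = ⅕ (d = 1/5 = ⅕ ≈ 0.20000)
d*R = (⅕)*1720 = 344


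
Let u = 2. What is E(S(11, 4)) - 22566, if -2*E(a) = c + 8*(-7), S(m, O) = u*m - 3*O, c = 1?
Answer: -45077/2 ≈ -22539.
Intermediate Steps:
S(m, O) = -3*O + 2*m (S(m, O) = 2*m - 3*O = -3*O + 2*m)
E(a) = 55/2 (E(a) = -(1 + 8*(-7))/2 = -(1 - 56)/2 = -½*(-55) = 55/2)
E(S(11, 4)) - 22566 = 55/2 - 22566 = -45077/2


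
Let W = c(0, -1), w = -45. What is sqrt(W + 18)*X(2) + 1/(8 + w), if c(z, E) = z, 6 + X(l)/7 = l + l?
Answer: -1/37 - 42*sqrt(2) ≈ -59.424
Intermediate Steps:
X(l) = -42 + 14*l (X(l) = -42 + 7*(l + l) = -42 + 7*(2*l) = -42 + 14*l)
W = 0
sqrt(W + 18)*X(2) + 1/(8 + w) = sqrt(0 + 18)*(-42 + 14*2) + 1/(8 - 45) = sqrt(18)*(-42 + 28) + 1/(-37) = (3*sqrt(2))*(-14) - 1/37 = -42*sqrt(2) - 1/37 = -1/37 - 42*sqrt(2)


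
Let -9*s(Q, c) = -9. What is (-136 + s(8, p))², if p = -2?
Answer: 18225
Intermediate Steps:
s(Q, c) = 1 (s(Q, c) = -⅑*(-9) = 1)
(-136 + s(8, p))² = (-136 + 1)² = (-135)² = 18225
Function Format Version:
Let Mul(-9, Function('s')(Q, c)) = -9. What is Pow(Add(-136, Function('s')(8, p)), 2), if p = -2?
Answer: 18225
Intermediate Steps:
Function('s')(Q, c) = 1 (Function('s')(Q, c) = Mul(Rational(-1, 9), -9) = 1)
Pow(Add(-136, Function('s')(8, p)), 2) = Pow(Add(-136, 1), 2) = Pow(-135, 2) = 18225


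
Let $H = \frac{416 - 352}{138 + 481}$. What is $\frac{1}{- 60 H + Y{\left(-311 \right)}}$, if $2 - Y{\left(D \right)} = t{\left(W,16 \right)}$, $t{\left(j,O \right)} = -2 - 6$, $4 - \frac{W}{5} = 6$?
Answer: $\frac{619}{2350} \approx 0.2634$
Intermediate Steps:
$W = -10$ ($W = 20 - 30 = -10$)
$t{\left(j,O \right)} = -8$
$H = \frac{64}{619} \approx 0.10339$
$Y{\left(D \right)} = 10$ ($Y{\left(D \right)} = 2 - -8 = 2 + 8 = 10$)
$\frac{1}{- 60 H + Y{\left(-311 \right)}} = \frac{1}{\left(-60\right) \frac{64}{619} + 10} = \frac{1}{- \frac{3840}{619} + 10} = \frac{1}{\frac{2350}{619}} = \frac{619}{2350}$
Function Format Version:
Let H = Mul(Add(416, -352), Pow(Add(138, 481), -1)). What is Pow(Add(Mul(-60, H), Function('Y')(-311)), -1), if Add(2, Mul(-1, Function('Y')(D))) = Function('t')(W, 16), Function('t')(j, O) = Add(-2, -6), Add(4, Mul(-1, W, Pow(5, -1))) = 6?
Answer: Rational(619, 2350) ≈ 0.26340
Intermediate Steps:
W = -10 (W = Add(20, Mul(-5, 6)) = Add(20, -30) = -10)
Function('t')(j, O) = -8
H = Rational(64, 619) (H = Mul(64, Pow(619, -1)) = Mul(64, Rational(1, 619)) = Rational(64, 619) ≈ 0.10339)
Function('Y')(D) = 10 (Function('Y')(D) = Add(2, Mul(-1, -8)) = Add(2, 8) = 10)
Pow(Add(Mul(-60, H), Function('Y')(-311)), -1) = Pow(Add(Mul(-60, Rational(64, 619)), 10), -1) = Pow(Add(Rational(-3840, 619), 10), -1) = Pow(Rational(2350, 619), -1) = Rational(619, 2350)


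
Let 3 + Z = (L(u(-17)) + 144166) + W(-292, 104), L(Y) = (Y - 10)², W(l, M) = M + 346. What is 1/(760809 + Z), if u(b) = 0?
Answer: 1/905522 ≈ 1.1043e-6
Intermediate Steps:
W(l, M) = 346 + M
L(Y) = (-10 + Y)²
Z = 144713 (Z = -3 + (((-10 + 0)² + 144166) + (346 + 104)) = -3 + (((-10)² + 144166) + 450) = -3 + ((100 + 144166) + 450) = -3 + (144266 + 450) = -3 + 144716 = 144713)
1/(760809 + Z) = 1/(760809 + 144713) = 1/905522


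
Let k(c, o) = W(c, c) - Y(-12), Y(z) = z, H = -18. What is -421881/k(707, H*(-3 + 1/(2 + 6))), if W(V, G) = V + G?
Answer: -421881/1426 ≈ -295.85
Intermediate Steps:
W(V, G) = G + V
k(c, o) = 12 + 2*c (k(c, o) = (c + c) - 1*(-12) = 2*c + 12 = 12 + 2*c)
-421881/k(707, H*(-3 + 1/(2 + 6))) = -421881/(12 + 2*707) = -421881/(12 + 1414) = -421881/1426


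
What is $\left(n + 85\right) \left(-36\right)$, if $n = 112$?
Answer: $-7092$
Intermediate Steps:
$\left(n + 85\right) \left(-36\right) = \left(112 + 85\right) \left(-36\right) = 197 \left(-36\right) = -7092$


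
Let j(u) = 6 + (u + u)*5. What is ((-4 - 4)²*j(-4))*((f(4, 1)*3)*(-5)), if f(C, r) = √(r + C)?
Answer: 32640*√5 ≈ 72985.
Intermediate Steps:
f(C, r) = √(C + r)
j(u) = 6 + 10*u (j(u) = 6 + (2*u)*5 = 6 + 10*u)
((-4 - 4)²*j(-4))*((f(4, 1)*3)*(-5)) = ((-4 - 4)²*(6 + 10*(-4)))*((√(4 + 1)*3)*(-5)) = ((-8)²*(6 - 40))*((√5*3)*(-5)) = (64*(-34))*((3*√5)*(-5)) = -(-32640)*√5 = 32640*√5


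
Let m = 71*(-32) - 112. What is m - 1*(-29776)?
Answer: 27392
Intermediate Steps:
m = -2384 (m = -2272 - 112 = -2384)
m - 1*(-29776) = -2384 - 1*(-29776) = -2384 + 29776 = 27392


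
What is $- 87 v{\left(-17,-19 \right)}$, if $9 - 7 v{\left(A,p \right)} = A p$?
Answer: $\frac{27318}{7} \approx 3902.6$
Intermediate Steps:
$v{\left(A,p \right)} = \frac{9}{7} - \frac{A p}{7}$
$- 87 v{\left(-17,-19 \right)} = - 87 \left(\frac{9}{7} - \left(- \frac{17}{7}\right) \left(-19\right)\right) = - 87 \left(\frac{9}{7} - \frac{323}{7}\right) = \left(-87\right) \left(- \frac{314}{7}\right) = \frac{27318}{7}$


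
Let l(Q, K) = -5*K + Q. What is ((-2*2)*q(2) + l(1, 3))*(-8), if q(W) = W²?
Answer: 240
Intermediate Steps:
l(Q, K) = Q - 5*K
((-2*2)*q(2) + l(1, 3))*(-8) = (-2*2*2² + (1 - 5*3))*(-8) = (-4*4 + (1 - 15))*(-8) = (-16 - 14)*(-8) = -30*(-8) = 240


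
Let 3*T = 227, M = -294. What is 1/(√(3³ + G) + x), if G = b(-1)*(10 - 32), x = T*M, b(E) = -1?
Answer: -1/22239 ≈ -4.4966e-5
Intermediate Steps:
T = 227/3 (T = (⅓)*227 = 227/3 ≈ 75.667)
x = -22246 (x = (227/3)*(-294) = -22246)
G = 22 (G = -(10 - 32) = -1*(-22) = 22)
1/(√(3³ + G) + x) = 1/(√(3³ + 22) - 22246) = 1/(√(27 + 22) - 22246) = 1/(√49 - 22246) = 1/(7 - 22246) = 1/(-22239) = -1/22239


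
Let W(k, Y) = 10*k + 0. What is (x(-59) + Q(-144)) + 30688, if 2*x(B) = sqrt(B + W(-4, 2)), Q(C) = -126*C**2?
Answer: -2582048 + 3*I*sqrt(11)/2 ≈ -2.582e+6 + 4.9749*I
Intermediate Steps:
W(k, Y) = 10*k
x(B) = sqrt(-40 + B)/2 (x(B) = sqrt(B + 10*(-4))/2 = sqrt(B - 40)/2 = sqrt(-40 + B)/2)
(x(-59) + Q(-144)) + 30688 = (sqrt(-40 - 59)/2 - 126*(-144)**2) + 30688 = (sqrt(-99)/2 - 126*20736) + 30688 = ((3*I*sqrt(11))/2 - 2612736) + 30688 = (3*I*sqrt(11)/2 - 2612736) + 30688 = (-2612736 + 3*I*sqrt(11)/2) + 30688 = -2582048 + 3*I*sqrt(11)/2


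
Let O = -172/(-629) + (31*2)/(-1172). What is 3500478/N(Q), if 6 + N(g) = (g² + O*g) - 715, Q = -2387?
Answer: 1290255187932/2099703664121 ≈ 0.61449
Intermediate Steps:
O = 81293/368594 (O = -172*(-1/629) + 62*(-1/1172) = 172/629 - 31/586 = 81293/368594 ≈ 0.22055)
N(g) = -721 + g² + 81293*g/368594 (N(g) = -6 + ((g² + 81293*g/368594) - 715) = -6 + (-715 + g² + 81293*g/368594) = -721 + g² + 81293*g/368594)
3500478/N(Q) = 3500478/(-721 + (-2387)² + (81293/368594)*(-2387)) = 3500478/(-721 + 5697769 - 194046391/368594) = 3500478/(2099703664121/368594) = 3500478*(368594/2099703664121) = 1290255187932/2099703664121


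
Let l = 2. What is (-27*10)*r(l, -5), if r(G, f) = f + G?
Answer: 810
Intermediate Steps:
r(G, f) = G + f
(-27*10)*r(l, -5) = (-27*10)*(2 - 5) = -270*(-3) = 810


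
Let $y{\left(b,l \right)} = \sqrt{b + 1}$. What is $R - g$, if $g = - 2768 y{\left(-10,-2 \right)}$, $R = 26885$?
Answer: $26885 + 8304 i \approx 26885.0 + 8304.0 i$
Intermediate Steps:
$y{\left(b,l \right)} = \sqrt{1 + b}$
$g = - 8304 i$ ($g = - 2768 \sqrt{1 - 10} = - 2768 \sqrt{-9} = - 2768 \cdot 3 i = - 8304 i \approx - 8304.0 i$)
$R - g = 26885 - - 8304 i = 26885 + 8304 i$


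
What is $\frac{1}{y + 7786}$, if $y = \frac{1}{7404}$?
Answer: $\frac{7404}{57647545} \approx 0.00012844$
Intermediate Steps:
$y = \frac{1}{7404} \approx 0.00013506$
$\frac{1}{y + 7786} = \frac{1}{\frac{1}{7404} + 7786} = \frac{1}{\frac{57647545}{7404}} = \frac{7404}{57647545}$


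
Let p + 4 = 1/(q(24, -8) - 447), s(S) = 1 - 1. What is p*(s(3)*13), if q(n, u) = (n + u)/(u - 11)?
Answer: 0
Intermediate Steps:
q(n, u) = (n + u)/(-11 + u)
s(S) = 0
p = -34055/8509 (p = -4 + 1/((24 - 8)/(-11 - 8) - 447) = -4 + 1/(16/(-19) - 447) = -4 + 1/(-1/19*16 - 447) = -4 + 1/(-16/19 - 447) = -4 + 1/(-8509/19) = -4 - 19/8509 = -34055/8509 ≈ -4.0022)
p*(s(3)*13) = -0*13 = -34055/8509*0 = 0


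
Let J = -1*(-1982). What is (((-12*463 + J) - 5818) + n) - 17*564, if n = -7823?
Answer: -26803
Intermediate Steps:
J = 1982
(((-12*463 + J) - 5818) + n) - 17*564 = (((-12*463 + 1982) - 5818) - 7823) - 17*564 = (((-5556 + 1982) - 5818) - 7823) - 9588 = ((-3574 - 5818) - 7823) - 9588 = (-9392 - 7823) - 9588 = -17215 - 9588 = -26803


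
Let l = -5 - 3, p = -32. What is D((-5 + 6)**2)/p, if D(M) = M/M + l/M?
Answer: 7/32 ≈ 0.21875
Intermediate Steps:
l = -8
D(M) = 1 - 8/M (D(M) = M/M - 8/M = 1 - 8/M)
D((-5 + 6)**2)/p = ((-8 + (-5 + 6)**2)/((-5 + 6)**2))/(-32) = -(-8 + 1**2)/(32*(1**2)) = -(-8 + 1)/(32*1) = -(-7)/32 = -1/32*(-7) = 7/32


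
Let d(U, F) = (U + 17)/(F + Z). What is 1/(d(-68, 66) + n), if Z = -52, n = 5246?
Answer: 14/73393 ≈ 0.00019075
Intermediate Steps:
d(U, F) = (17 + U)/(-52 + F) (d(U, F) = (U + 17)/(F - 52) = (17 + U)/(-52 + F))
1/(d(-68, 66) + n) = 1/((17 - 68)/(-52 + 66) + 5246) = 1/(-51/14 + 5246) = 1/(73393/14) = 14/73393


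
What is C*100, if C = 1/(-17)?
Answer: -100/17 ≈ -5.8824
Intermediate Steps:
C = -1/17 ≈ -0.058824
C*100 = -1/17*100 = -100/17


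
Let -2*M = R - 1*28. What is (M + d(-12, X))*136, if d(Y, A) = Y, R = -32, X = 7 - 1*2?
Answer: 2448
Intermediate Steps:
X = 5 (X = 7 - 2 = 5)
M = 30 (M = -(-32 - 1*28)/2 = -(-32 - 28)/2 = -1/2*(-60) = 30)
(M + d(-12, X))*136 = (30 - 12)*136 = 18*136 = 2448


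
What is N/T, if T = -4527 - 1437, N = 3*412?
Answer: -103/497 ≈ -0.20724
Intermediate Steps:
N = 1236
T = -5964
N/T = 1236/(-5964) = 1236*(-1/5964) = -103/497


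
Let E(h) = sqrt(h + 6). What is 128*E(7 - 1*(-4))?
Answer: 128*sqrt(17) ≈ 527.76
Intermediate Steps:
E(h) = sqrt(6 + h)
128*E(7 - 1*(-4)) = 128*sqrt(6 + (7 - 1*(-4))) = 128*sqrt(6 + (7 + 4)) = 128*sqrt(6 + 11) = 128*sqrt(17)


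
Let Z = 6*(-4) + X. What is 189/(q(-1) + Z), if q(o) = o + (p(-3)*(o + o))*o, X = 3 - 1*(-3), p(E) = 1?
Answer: -189/17 ≈ -11.118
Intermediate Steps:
X = 6 (X = 3 + 3 = 6)
Z = -18 (Z = 6*(-4) + 6 = -24 + 6 = -18)
q(o) = o + 2*o² (q(o) = o + (1*(o + o))*o = o + (1*(2*o))*o = o + (2*o)*o = o + 2*o²)
189/(q(-1) + Z) = 189/(-(1 + 2*(-1)) - 18) = 189/(-(1 - 2) - 18) = 189/(-1*(-1) - 18) = 189/(1 - 18) = 189/(-17) = 189*(-1/17) = -189/17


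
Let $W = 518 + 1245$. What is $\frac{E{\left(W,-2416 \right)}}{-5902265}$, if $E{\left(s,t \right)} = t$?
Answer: $\frac{2416}{5902265} \approx 0.00040933$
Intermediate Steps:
$W = 1763$
$\frac{E{\left(W,-2416 \right)}}{-5902265} = - \frac{2416}{-5902265} = \left(-2416\right) \left(- \frac{1}{5902265}\right) = \frac{2416}{5902265}$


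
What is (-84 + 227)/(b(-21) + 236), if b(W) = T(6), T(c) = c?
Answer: 13/22 ≈ 0.59091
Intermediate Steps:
b(W) = 6
(-84 + 227)/(b(-21) + 236) = (-84 + 227)/(6 + 236) = 143/242 = 143*(1/242) = 13/22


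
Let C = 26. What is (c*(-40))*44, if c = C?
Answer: -45760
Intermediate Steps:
c = 26
(c*(-40))*44 = (26*(-40))*44 = -1040*44 = -45760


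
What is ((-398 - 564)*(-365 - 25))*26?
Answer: 9754680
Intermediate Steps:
((-398 - 564)*(-365 - 25))*26 = -962*(-390)*26 = 375180*26 = 9754680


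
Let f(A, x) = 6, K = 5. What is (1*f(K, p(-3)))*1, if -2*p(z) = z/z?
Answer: 6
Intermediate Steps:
p(z) = -½ (p(z) = -z/(2*z) = -½*1 = -½)
(1*f(K, p(-3)))*1 = (1*6)*1 = 6*1 = 6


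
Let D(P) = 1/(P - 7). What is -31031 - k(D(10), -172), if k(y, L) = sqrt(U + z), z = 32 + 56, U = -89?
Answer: -31031 - I ≈ -31031.0 - 1.0*I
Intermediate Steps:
z = 88
D(P) = 1/(-7 + P)
k(y, L) = I (k(y, L) = sqrt(-89 + 88) = sqrt(-1) = I)
-31031 - k(D(10), -172) = -31031 - I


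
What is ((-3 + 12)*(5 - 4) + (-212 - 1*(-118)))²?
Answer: 7225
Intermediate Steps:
((-3 + 12)*(5 - 4) + (-212 - 1*(-118)))² = (9*1 + (-212 + 118))² = (9 - 94)² = (-85)² = 7225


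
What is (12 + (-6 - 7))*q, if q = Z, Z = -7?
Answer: 7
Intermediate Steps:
q = -7
(12 + (-6 - 7))*q = (12 + (-6 - 7))*(-7) = (12 - 13)*(-7) = -1*(-7) = 7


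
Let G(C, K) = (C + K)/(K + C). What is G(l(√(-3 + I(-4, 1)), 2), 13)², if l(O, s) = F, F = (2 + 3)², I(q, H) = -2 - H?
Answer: 1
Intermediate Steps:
F = 25 (F = 5² = 25)
l(O, s) = 25
G(C, K) = 1 (G(C, K) = (C + K)/(C + K) = 1)
G(l(√(-3 + I(-4, 1)), 2), 13)² = 1² = 1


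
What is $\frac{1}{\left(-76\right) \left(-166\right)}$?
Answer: $\frac{1}{12616} \approx 7.9264 \cdot 10^{-5}$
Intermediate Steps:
$\frac{1}{\left(-76\right) \left(-166\right)} = \frac{1}{12616}$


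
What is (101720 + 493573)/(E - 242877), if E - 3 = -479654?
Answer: -595293/722528 ≈ -0.82390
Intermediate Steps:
E = -479651 (E = 3 - 479654 = -479651)
(101720 + 493573)/(E - 242877) = (101720 + 493573)/(-479651 - 242877) = 595293/(-722528) = 595293*(-1/722528) = -595293/722528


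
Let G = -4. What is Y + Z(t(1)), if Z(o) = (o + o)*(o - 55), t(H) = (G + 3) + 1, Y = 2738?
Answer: 2738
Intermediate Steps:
t(H) = 0 (t(H) = (-4 + 3) + 1 = -1 + 1 = 0)
Z(o) = 2*o*(-55 + o) (Z(o) = (2*o)*(-55 + o) = 2*o*(-55 + o))
Y + Z(t(1)) = 2738 + 2*0*(-55 + 0) = 2738 + 2*0*(-55) = 2738 + 0 = 2738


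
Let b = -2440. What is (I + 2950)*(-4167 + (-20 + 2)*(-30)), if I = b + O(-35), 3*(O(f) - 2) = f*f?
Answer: -3338049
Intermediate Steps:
O(f) = 2 + f**2/3 (O(f) = 2 + (f*f)/3 = 2 + f**2/3)
I = -6089/3 (I = -2440 + (2 + (1/3)*(-35)**2) = -2440 + (2 + (1/3)*1225) = -2440 + (2 + 1225/3) = -2440 + 1231/3 = -6089/3 ≈ -2029.7)
(I + 2950)*(-4167 + (-20 + 2)*(-30)) = (-6089/3 + 2950)*(-4167 + (-20 + 2)*(-30)) = 2761*(-4167 - 18*(-30))/3 = 2761*(-4167 + 540)/3 = (2761/3)*(-3627) = -3338049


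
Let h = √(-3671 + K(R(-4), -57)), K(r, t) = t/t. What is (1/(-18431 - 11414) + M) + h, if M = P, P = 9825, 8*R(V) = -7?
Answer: 293227124/29845 + I*√3670 ≈ 9825.0 + 60.581*I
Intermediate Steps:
R(V) = -7/8 (R(V) = (⅛)*(-7) = -7/8)
K(r, t) = 1
M = 9825
h = I*√3670 (h = √(-3671 + 1) = √(-3670) = I*√3670 ≈ 60.581*I)
(1/(-18431 - 11414) + M) + h = (1/(-18431 - 11414) + 9825) + I*√3670 = (1/(-29845) + 9825) + I*√3670 = (-1/29845 + 9825) + I*√3670 = 293227124/29845 + I*√3670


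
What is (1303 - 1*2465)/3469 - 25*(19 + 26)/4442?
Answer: -9064229/15409298 ≈ -0.58823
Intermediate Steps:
(1303 - 1*2465)/3469 - 25*(19 + 26)/4442 = (1303 - 2465)*(1/3469) - 25*45*(1/4442) = -1162*1/3469 - 1125*1/4442 = -1162/3469 - 1125/4442 = -9064229/15409298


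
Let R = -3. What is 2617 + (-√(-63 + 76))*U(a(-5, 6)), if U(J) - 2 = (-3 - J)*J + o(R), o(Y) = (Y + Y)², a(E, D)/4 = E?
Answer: 2617 + 302*√13 ≈ 3705.9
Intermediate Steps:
a(E, D) = 4*E
o(Y) = 4*Y² (o(Y) = (2*Y)² = 4*Y²)
U(J) = 38 + J*(-3 - J) (U(J) = 2 + ((-3 - J)*J + 4*(-3)²) = 2 + (J*(-3 - J) + 4*9) = 2 + (J*(-3 - J) + 36) = 2 + (36 + J*(-3 - J)) = 38 + J*(-3 - J))
2617 + (-√(-63 + 76))*U(a(-5, 6)) = 2617 + (-√(-63 + 76))*(38 - (4*(-5))² - 12*(-5)) = 2617 + (-√13)*(38 - 1*(-20)² - 3*(-20)) = 2617 + (-√13)*(38 - 1*400 + 60) = 2617 + (-√13)*(38 - 400 + 60) = 2617 - √13*(-302) = 2617 + 302*√13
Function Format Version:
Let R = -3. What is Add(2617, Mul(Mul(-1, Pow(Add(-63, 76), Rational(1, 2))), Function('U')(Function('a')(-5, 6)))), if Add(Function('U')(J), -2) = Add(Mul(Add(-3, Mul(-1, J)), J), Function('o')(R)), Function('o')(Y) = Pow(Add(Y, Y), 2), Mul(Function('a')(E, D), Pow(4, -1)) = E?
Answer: Add(2617, Mul(302, Pow(13, Rational(1, 2)))) ≈ 3705.9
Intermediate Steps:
Function('a')(E, D) = Mul(4, E)
Function('o')(Y) = Mul(4, Pow(Y, 2)) (Function('o')(Y) = Pow(Mul(2, Y), 2) = Mul(4, Pow(Y, 2)))
Function('U')(J) = Add(38, Mul(J, Add(-3, Mul(-1, J)))) (Function('U')(J) = Add(2, Add(Mul(Add(-3, Mul(-1, J)), J), Mul(4, Pow(-3, 2)))) = Add(2, Add(Mul(J, Add(-3, Mul(-1, J))), Mul(4, 9))) = Add(2, Add(Mul(J, Add(-3, Mul(-1, J))), 36)) = Add(2, Add(36, Mul(J, Add(-3, Mul(-1, J))))) = Add(38, Mul(J, Add(-3, Mul(-1, J)))))
Add(2617, Mul(Mul(-1, Pow(Add(-63, 76), Rational(1, 2))), Function('U')(Function('a')(-5, 6)))) = Add(2617, Mul(Mul(-1, Pow(Add(-63, 76), Rational(1, 2))), Add(38, Mul(-1, Pow(Mul(4, -5), 2)), Mul(-3, Mul(4, -5))))) = Add(2617, Mul(Mul(-1, Pow(13, Rational(1, 2))), Add(38, Mul(-1, Pow(-20, 2)), Mul(-3, -20)))) = Add(2617, Mul(Mul(-1, Pow(13, Rational(1, 2))), Add(38, Mul(-1, 400), 60))) = Add(2617, Mul(Mul(-1, Pow(13, Rational(1, 2))), Add(38, -400, 60))) = Add(2617, Mul(Mul(-1, Pow(13, Rational(1, 2))), -302)) = Add(2617, Mul(302, Pow(13, Rational(1, 2))))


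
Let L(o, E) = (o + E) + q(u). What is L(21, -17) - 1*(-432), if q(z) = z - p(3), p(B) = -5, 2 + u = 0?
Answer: 439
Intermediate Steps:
u = -2 (u = -2 + 0 = -2)
q(z) = 5 + z (q(z) = z - 1*(-5) = z + 5 = 5 + z)
L(o, E) = 3 + E + o (L(o, E) = (o + E) + (5 - 2) = (E + o) + 3 = 3 + E + o)
L(21, -17) - 1*(-432) = (3 - 17 + 21) - 1*(-432) = 7 + 432 = 439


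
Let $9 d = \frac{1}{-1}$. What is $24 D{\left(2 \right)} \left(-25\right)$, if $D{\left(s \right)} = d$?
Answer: $\frac{200}{3} \approx 66.667$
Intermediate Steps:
$d = - \frac{1}{9}$ ($d = \frac{1}{9 \left(-1\right)} = \frac{1}{9} \left(-1\right) = - \frac{1}{9} \approx -0.11111$)
$D{\left(s \right)} = - \frac{1}{9}$
$24 D{\left(2 \right)} \left(-25\right) = 24 \left(- \frac{1}{9}\right) \left(-25\right) = \left(- \frac{8}{3}\right) \left(-25\right) = \frac{200}{3}$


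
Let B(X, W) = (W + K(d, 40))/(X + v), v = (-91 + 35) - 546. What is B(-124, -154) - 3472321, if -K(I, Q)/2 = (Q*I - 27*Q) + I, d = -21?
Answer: -1260454387/363 ≈ -3.4723e+6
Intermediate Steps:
v = -602 (v = -56 - 546 = -602)
K(I, Q) = -2*I + 54*Q - 2*I*Q (K(I, Q) = -2*((Q*I - 27*Q) + I) = -2*((I*Q - 27*Q) + I) = -2*((-27*Q + I*Q) + I) = -2*(I - 27*Q + I*Q) = -2*I + 54*Q - 2*I*Q)
B(X, W) = (3882 + W)/(-602 + X) (B(X, W) = (W + (-2*(-21) + 54*40 - 2*(-21)*40))/(X - 602) = (W + (42 + 2160 + 1680))/(-602 + X) = (W + 3882)/(-602 + X) = (3882 + W)/(-602 + X))
B(-124, -154) - 3472321 = (3882 - 154)/(-602 - 124) - 3472321 = 3728/(-726) - 3472321 = -1/726*3728 - 3472321 = -1864/363 - 3472321 = -1260454387/363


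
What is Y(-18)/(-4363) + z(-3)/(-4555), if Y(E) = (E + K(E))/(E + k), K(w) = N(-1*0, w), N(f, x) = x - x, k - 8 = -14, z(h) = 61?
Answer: -1078237/79493860 ≈ -0.013564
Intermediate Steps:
k = -6 (k = 8 - 14 = -6)
N(f, x) = 0
K(w) = 0
Y(E) = E/(-6 + E) (Y(E) = (E + 0)/(E - 6) = E/(-6 + E))
Y(-18)/(-4363) + z(-3)/(-4555) = -18/(-6 - 18)/(-4363) + 61/(-4555) = -18/(-24)*(-1/4363) + 61*(-1/4555) = -18*(-1/24)*(-1/4363) - 61/4555 = (¾)*(-1/4363) - 61/4555 = -3/17452 - 61/4555 = -1078237/79493860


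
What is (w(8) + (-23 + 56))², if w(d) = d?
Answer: 1681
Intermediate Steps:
(w(8) + (-23 + 56))² = (8 + (-23 + 56))² = (8 + 33)² = 41² = 1681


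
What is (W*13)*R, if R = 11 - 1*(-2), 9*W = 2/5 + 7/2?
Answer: 2197/30 ≈ 73.233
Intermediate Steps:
W = 13/30 (W = (2/5 + 7/2)/9 = (2*(⅕) + 7*(½))/9 = (⅖ + 7/2)/9 = (⅑)*(39/10) = 13/30 ≈ 0.43333)
R = 13 (R = 11 + 2 = 13)
(W*13)*R = ((13/30)*13)*13 = (169/30)*13 = 2197/30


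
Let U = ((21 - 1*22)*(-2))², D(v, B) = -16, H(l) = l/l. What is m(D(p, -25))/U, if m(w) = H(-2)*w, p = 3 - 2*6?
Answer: -4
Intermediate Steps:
H(l) = 1
p = -9 (p = 3 - 12 = -9)
m(w) = w (m(w) = 1*w = w)
U = 4 (U = ((21 - 22)*(-2))² = (-1*(-2))² = 2² = 4)
m(D(p, -25))/U = -16/4 = -16*¼ = -4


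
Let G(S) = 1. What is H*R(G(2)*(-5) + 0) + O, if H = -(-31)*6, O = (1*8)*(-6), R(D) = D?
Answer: -978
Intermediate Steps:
O = -48 (O = 8*(-6) = -48)
H = 186 (H = -31*(-6) = 186)
H*R(G(2)*(-5) + 0) + O = 186*(1*(-5) + 0) - 48 = 186*(-5 + 0) - 48 = 186*(-5) - 48 = -930 - 48 = -978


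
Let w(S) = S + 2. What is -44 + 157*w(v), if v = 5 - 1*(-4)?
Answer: 1683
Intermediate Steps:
v = 9 (v = 5 + 4 = 9)
w(S) = 2 + S
-44 + 157*w(v) = -44 + 157*(2 + 9) = -44 + 157*11 = -44 + 1727 = 1683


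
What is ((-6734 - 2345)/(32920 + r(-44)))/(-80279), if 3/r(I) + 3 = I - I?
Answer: 9079/2642704401 ≈ 3.4355e-6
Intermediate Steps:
r(I) = -1 (r(I) = 3/(-3 + (I - I)) = 3/(-3 + 0) = 3/(-3) = 3*(-⅓) = -1)
((-6734 - 2345)/(32920 + r(-44)))/(-80279) = ((-6734 - 2345)/(32920 - 1))/(-80279) = -9079/32919*(-1/80279) = 9079/2642704401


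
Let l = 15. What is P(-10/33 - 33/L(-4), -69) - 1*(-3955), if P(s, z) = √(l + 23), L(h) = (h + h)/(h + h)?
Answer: 3955 + √38 ≈ 3961.2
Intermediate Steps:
L(h) = 1 (L(h) = (2*h)/((2*h)) = (2*h)*(1/(2*h)) = 1)
P(s, z) = √38 (P(s, z) = √(15 + 23) = √38)
P(-10/33 - 33/L(-4), -69) - 1*(-3955) = √38 - 1*(-3955) = √38 + 3955 = 3955 + √38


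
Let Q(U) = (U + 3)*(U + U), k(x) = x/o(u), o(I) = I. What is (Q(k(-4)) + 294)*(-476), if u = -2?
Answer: -149464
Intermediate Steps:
k(x) = -x/2 (k(x) = x/(-2) = x*(-1/2) = -x/2)
Q(U) = 2*U*(3 + U) (Q(U) = (3 + U)*(2*U) = 2*U*(3 + U))
(Q(k(-4)) + 294)*(-476) = (2*(-1/2*(-4))*(3 - 1/2*(-4)) + 294)*(-476) = (2*2*(3 + 2) + 294)*(-476) = (2*2*5 + 294)*(-476) = (20 + 294)*(-476) = 314*(-476) = -149464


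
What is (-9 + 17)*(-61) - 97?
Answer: -585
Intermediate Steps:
(-9 + 17)*(-61) - 97 = 8*(-61) - 97 = -488 - 97 = -585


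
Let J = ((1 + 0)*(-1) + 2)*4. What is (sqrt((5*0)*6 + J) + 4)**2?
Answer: 36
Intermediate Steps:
J = 4 (J = (1*(-1) + 2)*4 = (-1 + 2)*4 = 1*4 = 4)
(sqrt((5*0)*6 + J) + 4)**2 = (sqrt((5*0)*6 + 4) + 4)**2 = (sqrt(0*6 + 4) + 4)**2 = (sqrt(0 + 4) + 4)**2 = (sqrt(4) + 4)**2 = (2 + 4)**2 = 6**2 = 36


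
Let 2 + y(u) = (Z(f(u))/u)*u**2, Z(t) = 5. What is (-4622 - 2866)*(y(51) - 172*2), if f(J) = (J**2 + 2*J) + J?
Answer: 681408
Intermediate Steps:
f(J) = J**2 + 3*J
y(u) = -2 + 5*u (y(u) = -2 + (5/u)*u**2 = -2 + 5*u)
(-4622 - 2866)*(y(51) - 172*2) = (-4622 - 2866)*((-2 + 5*51) - 172*2) = -7488*((-2 + 255) - 344) = -7488*(253 - 344) = -7488*(-91) = 681408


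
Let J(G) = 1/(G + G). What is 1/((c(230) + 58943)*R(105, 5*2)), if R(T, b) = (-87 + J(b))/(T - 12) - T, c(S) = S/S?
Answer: -155/967855568 ≈ -1.6015e-7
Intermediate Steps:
c(S) = 1
J(G) = 1/(2*G)
R(T, b) = -T + (-87 + 1/(2*b))/(-12 + T) (R(T, b) = (-87 + 1/(2*b))/(T - 12) - T = (-87 + 1/(2*b))/(-12 + T) - T = -T + (-87 + 1/(2*b))/(-12 + T))
1/((c(230) + 58943)*R(105, 5*2)) = 1/((1 + 58943)*(((1/2 - 5*2*(87 + 105**2 - 12*105))/(((5*2))*(-12 + 105))))) = 1/(58944*(((1/2 - 1*10*(87 + 11025 - 1260))/(10*93)))) = 1/(58944*(((1/10)*(1/93)*(1/2 - 1*10*9852)))) = 1/(58944*(((1/10)*(1/93)*(1/2 - 98520)))) = 1/(58944*(((1/10)*(1/93)*(-197039/2)))) = 1/(58944*(-197039/1860)) = (1/58944)*(-1860/197039) = -155/967855568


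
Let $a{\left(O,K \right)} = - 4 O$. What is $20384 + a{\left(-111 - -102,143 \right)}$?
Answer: $20420$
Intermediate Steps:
$20384 + a{\left(-111 - -102,143 \right)} = 20384 - 4 \left(-111 - -102\right) = 20384 - 4 \left(-111 + 102\right) = 20384 - -36 = 20384 + 36 = 20420$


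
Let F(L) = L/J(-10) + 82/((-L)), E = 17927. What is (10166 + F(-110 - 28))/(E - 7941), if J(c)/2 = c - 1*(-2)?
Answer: 5616721/5512272 ≈ 1.0189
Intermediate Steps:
J(c) = 4 + 2*c (J(c) = 2*(c - 1*(-2)) = 2*(c + 2) = 2*(2 + c) = 4 + 2*c)
F(L) = -82/L - L/16 (F(L) = L/(4 + 2*(-10)) + 82/((-L)) = L/(4 - 20) + 82*(-1/L) = L/(-16) - 82/L = L*(-1/16) - 82/L = -L/16 - 82/L = -82/L - L/16)
(10166 + F(-110 - 28))/(E - 7941) = (10166 + (-82/(-110 - 28) - (-110 - 28)/16))/(17927 - 7941) = (10166 + (-82/(-138) - 1/16*(-138)))/9986 = (10166 + (-82*(-1/138) + 69/8))*(1/9986) = (10166 + (41/69 + 69/8))*(1/9986) = (10166 + 5089/552)*(1/9986) = (5616721/552)*(1/9986) = 5616721/5512272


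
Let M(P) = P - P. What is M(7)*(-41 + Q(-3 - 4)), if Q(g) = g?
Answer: 0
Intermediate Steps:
M(P) = 0
M(7)*(-41 + Q(-3 - 4)) = 0*(-41 + (-3 - 4)) = 0*(-41 - 7) = 0*(-48) = 0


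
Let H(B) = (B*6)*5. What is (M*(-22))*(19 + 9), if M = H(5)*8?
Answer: -739200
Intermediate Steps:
H(B) = 30*B (H(B) = (6*B)*5 = 30*B)
M = 1200 (M = (30*5)*8 = 150*8 = 1200)
(M*(-22))*(19 + 9) = (1200*(-22))*(19 + 9) = -26400*28 = -739200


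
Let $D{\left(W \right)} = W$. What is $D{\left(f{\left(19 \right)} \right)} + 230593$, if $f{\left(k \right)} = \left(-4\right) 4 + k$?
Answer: $230596$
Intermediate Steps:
$f{\left(k \right)} = -16 + k$
$D{\left(f{\left(19 \right)} \right)} + 230593 = \left(-16 + 19\right) + 230593 = 3 + 230593 = 230596$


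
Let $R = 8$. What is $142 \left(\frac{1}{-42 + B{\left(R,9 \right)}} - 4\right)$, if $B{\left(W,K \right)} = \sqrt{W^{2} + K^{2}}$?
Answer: $- \frac{925556}{1619} - \frac{142 \sqrt{145}}{1619} \approx -572.74$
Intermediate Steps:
$B{\left(W,K \right)} = \sqrt{K^{2} + W^{2}}$
$142 \left(\frac{1}{-42 + B{\left(R,9 \right)}} - 4\right) = 142 \left(\frac{1}{-42 + \sqrt{9^{2} + 8^{2}}} - 4\right) = 142 \left(\frac{1}{-42 + \sqrt{81 + 64}} - 4\right) = 142 \left(\frac{1}{-42 + \sqrt{145}} - 4\right) = 142 \left(-4 + \frac{1}{-42 + \sqrt{145}}\right) = -568 + \frac{142}{-42 + \sqrt{145}}$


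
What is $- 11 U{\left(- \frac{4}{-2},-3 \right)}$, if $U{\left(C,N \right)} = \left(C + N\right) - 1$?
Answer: $22$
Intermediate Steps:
$U{\left(C,N \right)} = -1 + C + N$
$- 11 U{\left(- \frac{4}{-2},-3 \right)} = - 11 \left(-1 - \frac{4}{-2} - 3\right) = - 11 \left(-1 - -2 - 3\right) = - 11 \left(-1 + 2 - 3\right) = \left(-11\right) \left(-2\right) = 22$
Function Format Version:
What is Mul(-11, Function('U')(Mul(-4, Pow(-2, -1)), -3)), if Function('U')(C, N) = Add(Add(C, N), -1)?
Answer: 22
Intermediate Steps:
Function('U')(C, N) = Add(-1, C, N)
Mul(-11, Function('U')(Mul(-4, Pow(-2, -1)), -3)) = Mul(-11, Add(-1, Mul(-4, Pow(-2, -1)), -3)) = Mul(-11, Add(-1, Mul(-4, Rational(-1, 2)), -3)) = Mul(-11, Add(-1, 2, -3)) = Mul(-11, -2) = 22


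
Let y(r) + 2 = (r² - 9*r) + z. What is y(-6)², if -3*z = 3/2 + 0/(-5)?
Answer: 30625/4 ≈ 7656.3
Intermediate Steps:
z = -½ (z = -(3/2 + 0/(-5))/3 = -(3*(½) + 0*(-⅕))/3 = -(3/2 + 0)/3 = -⅓*3/2 = -½ ≈ -0.50000)
y(r) = -5/2 + r² - 9*r (y(r) = -2 + ((r² - 9*r) - ½) = -2 + (-½ + r² - 9*r) = -5/2 + r² - 9*r)
y(-6)² = (-5/2 + (-6)² - 9*(-6))² = (-5/2 + 36 + 54)² = (175/2)² = 30625/4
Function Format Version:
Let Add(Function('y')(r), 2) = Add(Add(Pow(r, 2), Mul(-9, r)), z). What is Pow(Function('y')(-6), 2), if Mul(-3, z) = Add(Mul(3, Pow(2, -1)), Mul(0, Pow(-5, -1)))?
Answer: Rational(30625, 4) ≈ 7656.3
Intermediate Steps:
z = Rational(-1, 2) (z = Mul(Rational(-1, 3), Add(Mul(3, Pow(2, -1)), Mul(0, Pow(-5, -1)))) = Mul(Rational(-1, 3), Add(Mul(3, Rational(1, 2)), Mul(0, Rational(-1, 5)))) = Mul(Rational(-1, 3), Add(Rational(3, 2), 0)) = Mul(Rational(-1, 3), Rational(3, 2)) = Rational(-1, 2) ≈ -0.50000)
Function('y')(r) = Add(Rational(-5, 2), Pow(r, 2), Mul(-9, r)) (Function('y')(r) = Add(-2, Add(Add(Pow(r, 2), Mul(-9, r)), Rational(-1, 2))) = Add(-2, Add(Rational(-1, 2), Pow(r, 2), Mul(-9, r))) = Add(Rational(-5, 2), Pow(r, 2), Mul(-9, r)))
Pow(Function('y')(-6), 2) = Pow(Add(Rational(-5, 2), Pow(-6, 2), Mul(-9, -6)), 2) = Pow(Add(Rational(-5, 2), 36, 54), 2) = Pow(Rational(175, 2), 2) = Rational(30625, 4)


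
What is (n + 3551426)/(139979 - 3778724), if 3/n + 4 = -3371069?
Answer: -266047028891/272588333853 ≈ -0.97600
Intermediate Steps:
n = -1/1123691 (n = 3/(-4 - 3371069) = 3/(-3371073) = 3*(-1/3371073) = -1/1123691 ≈ -8.8992e-7)
(n + 3551426)/(139979 - 3778724) = (-1/1123691 + 3551426)/(139979 - 3778724) = (3990705433365/1123691)/(-3638745) = (3990705433365/1123691)*(-1/3638745) = -266047028891/272588333853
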